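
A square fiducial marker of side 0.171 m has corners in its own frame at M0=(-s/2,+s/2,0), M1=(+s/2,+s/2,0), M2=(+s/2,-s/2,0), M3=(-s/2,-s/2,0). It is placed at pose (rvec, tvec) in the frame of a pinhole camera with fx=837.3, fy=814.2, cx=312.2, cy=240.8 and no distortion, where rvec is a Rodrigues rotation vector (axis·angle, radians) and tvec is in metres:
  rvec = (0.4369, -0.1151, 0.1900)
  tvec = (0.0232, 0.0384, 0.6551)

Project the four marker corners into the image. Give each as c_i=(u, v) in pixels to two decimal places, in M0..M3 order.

c0=(215.82, 362.12) c1=(418.11, 388.92) c2=(476.65, 209.81) c3=(253.56, 172.30)

Intrinsics K: fx=837.3, fy=814.2, cx=312.2, cy=240.8
Marker side s = 0.171 m; corners in marker frame (Z=0):
  M0 = (-0.0855, +0.0855, 0)
  M1 = (+0.0855, +0.0855, 0)
  M2 = (+0.0855, -0.0855, 0)
  M3 = (-0.0855, -0.0855, 0)
rvec = (0.4369, -0.1151, 0.1900), |rvec| = θ = 0.49013 rad = 28.083°
Rodrigues: sinθ=0.47074, 1−cosθ=0.11773; R = I + sinθ·[k]× + (1−cosθ)·[k]×²:
    [+0.97582 -0.20713 -0.06987]
    [+0.15784 +0.88876 -0.43033]
    [+0.15123 +0.40890 +0.89996]
t = (0.0232, 0.0384, 0.6551) m
M0: Pc = R·M0+t = (-0.07794, +0.10089, +0.67713); u = 837.3·(-0.07794)/0.67713 + 312.2 = 215.8219, v = 814.2·(+0.10089)/0.67713 + 240.8 = 362.1176
M1: Pc = R·M1+t = (+0.08892, +0.12788, +0.70299); u = 837.3·(+0.08892)/0.70299 + 312.2 = 418.1119, v = 814.2·(+0.12788)/0.70299 + 240.8 = 388.9151
M2: Pc = R·M2+t = (+0.12434, -0.02409, +0.63307); u = 837.3·(+0.12434)/0.63307 + 312.2 = 476.6549, v = 814.2·(-0.02409)/0.63307 + 240.8 = 209.8124
M3: Pc = R·M3+t = (-0.04252, -0.05108, +0.60721); u = 837.3·(-0.04252)/0.60721 + 312.2 = 253.5639, v = 814.2·(-0.05108)/0.60721 + 240.8 = 172.3014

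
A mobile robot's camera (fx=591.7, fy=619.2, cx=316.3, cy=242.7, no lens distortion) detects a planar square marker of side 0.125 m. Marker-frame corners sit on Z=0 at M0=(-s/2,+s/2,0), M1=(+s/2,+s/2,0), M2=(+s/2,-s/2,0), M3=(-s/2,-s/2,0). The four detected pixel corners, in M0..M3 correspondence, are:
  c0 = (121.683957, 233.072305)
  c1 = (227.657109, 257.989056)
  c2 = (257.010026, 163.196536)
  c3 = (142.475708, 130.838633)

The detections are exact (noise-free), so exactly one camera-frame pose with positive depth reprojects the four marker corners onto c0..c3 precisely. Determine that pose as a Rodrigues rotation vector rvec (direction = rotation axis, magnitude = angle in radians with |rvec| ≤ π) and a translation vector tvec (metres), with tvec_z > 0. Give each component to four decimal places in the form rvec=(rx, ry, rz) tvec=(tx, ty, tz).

Intrinsics K: fx=591.7, fy=619.2, cx=316.3, cy=242.7
Marker side s = 0.125 m; corners in marker frame (Z=0):
  M0 = (-0.0625, +0.0625, 0)
  M1 = (+0.0625, +0.0625, 0)
  M2 = (+0.0625, -0.0625, 0)
  M3 = (-0.0625, -0.0625, 0)
Detected image corners:
  c0 = (121.683957, 233.072305) px
  c1 = (227.657109, 257.989056) px
  c2 = (257.010026, 163.196536) px
  c3 = (142.475708, 130.838633) px
Planar DLT: solve 8×8 A·h = b for H (H[2,2]=1):
  H  [+954.90765 -68.21781 +188.01848]
  H  [+305.77926 +927.02906 +198.82040]
  H  [+0.39743 +0.71157 +1.00000]
B = K⁻¹H; ‖b₁‖=1.495366, ‖b₂‖=1.495366; λ = 2/(‖b₁‖+‖b₂‖) = 0.668733, sign → tz>0 ⇒ λ=+0.668733
r₁ = λ·B[:,0] = (+0.93715,+0.22607,+0.26577); r₂ = λ·B[:,1] = (-0.33147,+0.81467,+0.47585)
r₃ = r₁×r₂ = (-0.10894,-0.53404,+0.83841); SVD([r₁ r₂ r₃]) → R = UVᵀ:
  R  [+0.93715 -0.33147 -0.10894]
  R  [+0.22607 +0.81467 -0.53404]
  R  [+0.26577 +0.47585 +0.83841]
t = (-0.14498, -0.04739, +0.66873) m
tr R = 2.590236; θ = arccos((tr R − 1)/2) = 0.651595 rad = 37.334°
axis k = ((R−Rᵀ)₃₂, (R−Rᵀ)₁₃, (R−Rᵀ)₂₁) / (2 sinθ) = (+0.832622, -0.308937, +0.459672)
rvec = θ·k = (+0.542532, -0.201302, +0.299520)

rvec=(0.5425, -0.2013, 0.2995) tvec=(-0.1450, -0.0474, 0.6687)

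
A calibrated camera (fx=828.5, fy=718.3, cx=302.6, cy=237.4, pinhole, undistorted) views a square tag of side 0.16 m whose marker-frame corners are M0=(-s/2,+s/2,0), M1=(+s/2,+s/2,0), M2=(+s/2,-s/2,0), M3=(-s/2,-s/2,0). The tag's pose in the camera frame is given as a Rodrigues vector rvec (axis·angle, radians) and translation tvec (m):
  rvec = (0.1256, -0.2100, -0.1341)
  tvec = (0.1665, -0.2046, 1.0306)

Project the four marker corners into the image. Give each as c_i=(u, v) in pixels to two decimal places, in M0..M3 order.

Intrinsics K: fx=828.5, fy=718.3, cx=302.6, cy=237.4
Marker side s = 0.16 m; corners in marker frame (Z=0):
  M0 = (-0.0800, +0.0800, 0)
  M1 = (+0.0800, +0.0800, 0)
  M2 = (+0.0800, -0.0800, 0)
  M3 = (-0.0800, -0.0800, 0)
rvec = (0.1256, -0.2100, -0.1341), |rvec| = θ = 0.27903 rad = 15.987°
Rodrigues: sinθ=0.27542, 1−cosθ=0.03868; R = I + sinθ·[k]× + (1−cosθ)·[k]×²:
    [+0.96916 +0.11926 -0.21565]
    [-0.14547 +0.98323 -0.10999]
    [+0.19892 +0.13797 +0.97026]
t = (0.1665, -0.2046, 1.0306) m
M0: Pc = R·M0+t = (+0.09851, -0.11430, +1.02572); u = 828.5·(+0.09851)/1.02572 + 302.6 = 382.1674, v = 718.3·(-0.11430)/1.02572 + 237.4 = 157.3545
M1: Pc = R·M1+t = (+0.25357, -0.13758, +1.05755); u = 828.5·(+0.25357)/1.05755 + 302.6 = 501.2533, v = 718.3·(-0.13758)/1.05755 + 237.4 = 143.9548
M2: Pc = R·M2+t = (+0.23449, -0.29490, +1.03548); u = 828.5·(+0.23449)/1.03548 + 302.6 = 490.2203, v = 718.3·(-0.29490)/1.03548 + 237.4 = 32.8335
M3: Pc = R·M3+t = (+0.07943, -0.27162, +1.00365); u = 828.5·(+0.07943)/1.00365 + 302.6 = 368.1653, v = 718.3·(-0.27162)/1.00365 + 237.4 = 43.0041

c0=(382.17, 157.35) c1=(501.25, 143.95) c2=(490.22, 32.83) c3=(368.17, 43.00)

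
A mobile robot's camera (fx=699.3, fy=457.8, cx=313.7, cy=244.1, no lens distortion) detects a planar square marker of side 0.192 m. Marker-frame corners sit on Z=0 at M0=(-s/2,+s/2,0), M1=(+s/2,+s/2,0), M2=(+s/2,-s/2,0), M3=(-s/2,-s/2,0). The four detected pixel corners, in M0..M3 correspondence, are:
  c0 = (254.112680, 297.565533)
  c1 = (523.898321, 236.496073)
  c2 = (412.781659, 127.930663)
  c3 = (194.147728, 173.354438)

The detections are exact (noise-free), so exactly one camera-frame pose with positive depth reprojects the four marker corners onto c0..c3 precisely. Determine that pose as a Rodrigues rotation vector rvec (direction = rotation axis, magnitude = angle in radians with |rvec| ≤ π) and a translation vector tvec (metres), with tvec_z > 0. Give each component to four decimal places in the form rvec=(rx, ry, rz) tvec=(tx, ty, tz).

Intrinsics K: fx=699.3, fy=457.8, cx=313.7, cy=244.1
Marker side s = 0.192 m; corners in marker frame (Z=0):
  M0 = (-0.0960, +0.0960, 0)
  M1 = (+0.0960, +0.0960, 0)
  M2 = (+0.0960, -0.0960, 0)
  M3 = (-0.0960, -0.0960, 0)
Detected image corners:
  c0 = (254.112680, 297.565533) px
  c1 = (523.898321, 236.496073) px
  c2 = (412.781659, 127.930663) px
  c3 = (194.147728, 173.354438) px
Planar DLT: solve 8×8 A·h = b for H (H[2,2]=1):
  H  [+1317.19508 +49.00843 +343.53779]
  H  [-236.63421 +365.00979 +201.96010]
  H  [+0.17328 -1.15162 +1.00000]
B = K⁻¹H; ‖b₁‖=1.913735, ‖b₂‖=1.913735; λ = 2/(‖b₁‖+‖b₂‖) = 0.522538, sign → tz>0 ⇒ λ=+0.522538
r₁ = λ·B[:,0] = (+0.94363,-0.31838,+0.09055); r₂ = λ·B[:,1] = (+0.30657,+0.73749,-0.60177)
r₃ = r₁×r₂ = (+0.12481,+0.59560,+0.79352); SVD([r₁ r₂ r₃]) → R = UVᵀ:
  R  [+0.94363 +0.30657 +0.12481]
  R  [-0.31838 +0.73749 +0.59560]
  R  [+0.09055 -0.60177 +0.79352]
t = (+0.02230, -0.04810, +0.52254) m
tr R = 2.474643; θ = arccos((tr R − 1)/2) = 0.741700 rad = 42.496°
axis k = ((R−Rᵀ)₃₂, (R−Rᵀ)₁₃, (R−Rᵀ)₂₁) / (2 sinθ) = (-0.886230, +0.025362, -0.462550)
rvec = θ·k = (-0.657317, +0.018811, -0.343074)

rvec=(-0.6573, 0.0188, -0.3431) tvec=(0.0223, -0.0481, 0.5225)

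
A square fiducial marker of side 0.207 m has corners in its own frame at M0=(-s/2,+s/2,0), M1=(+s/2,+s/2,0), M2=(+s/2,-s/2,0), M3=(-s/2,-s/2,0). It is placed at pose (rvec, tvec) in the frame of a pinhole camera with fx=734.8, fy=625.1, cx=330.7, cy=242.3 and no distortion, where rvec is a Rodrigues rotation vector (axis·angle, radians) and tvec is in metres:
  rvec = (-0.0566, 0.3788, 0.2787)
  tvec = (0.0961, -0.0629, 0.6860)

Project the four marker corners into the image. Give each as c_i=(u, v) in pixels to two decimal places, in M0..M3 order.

c0=(305.30, 250.76) c1=(511.80, 303.33) c2=(577.14, 111.43) c3=(363.85, 79.32)

Intrinsics K: fx=734.8, fy=625.1, cx=330.7, cy=242.3
Marker side s = 0.207 m; corners in marker frame (Z=0):
  M0 = (-0.1035, +0.1035, 0)
  M1 = (+0.1035, +0.1035, 0)
  M2 = (+0.1035, -0.1035, 0)
  M3 = (-0.1035, -0.1035, 0)
rvec = (-0.0566, 0.3788, 0.2787), |rvec| = θ = 0.47367 rad = 27.139°
Rodrigues: sinθ=0.45616, 1−cosθ=0.11010; R = I + sinθ·[k]× + (1−cosθ)·[k]×²:
    [+0.89147 -0.27892 +0.35705]
    [+0.25787 +0.96031 +0.10631]
    [-0.37253 -0.00270 +0.92801]
t = (0.0961, -0.0629, 0.6860) m
M0: Pc = R·M0+t = (-0.02503, +0.00980, +0.72428); u = 734.8·(-0.02503)/0.72428 + 330.7 = 305.3013, v = 625.1·(+0.00980)/0.72428 + 242.3 = 250.7601
M1: Pc = R·M1+t = (+0.15950, +0.06318, +0.64716); u = 734.8·(+0.15950)/0.64716 + 330.7 = 511.7984, v = 625.1·(+0.06318)/0.64716 + 242.3 = 303.3282
M2: Pc = R·M2+t = (+0.21723, -0.13560, +0.64772); u = 734.8·(+0.21723)/0.64772 + 330.7 = 577.1393, v = 625.1·(-0.13560)/0.64772 + 242.3 = 111.4337
M3: Pc = R·M3+t = (+0.03270, -0.18898, +0.72484); u = 734.8·(+0.03270)/0.72484 + 330.7 = 363.8500, v = 625.1·(-0.18898)/0.72484 + 242.3 = 79.3216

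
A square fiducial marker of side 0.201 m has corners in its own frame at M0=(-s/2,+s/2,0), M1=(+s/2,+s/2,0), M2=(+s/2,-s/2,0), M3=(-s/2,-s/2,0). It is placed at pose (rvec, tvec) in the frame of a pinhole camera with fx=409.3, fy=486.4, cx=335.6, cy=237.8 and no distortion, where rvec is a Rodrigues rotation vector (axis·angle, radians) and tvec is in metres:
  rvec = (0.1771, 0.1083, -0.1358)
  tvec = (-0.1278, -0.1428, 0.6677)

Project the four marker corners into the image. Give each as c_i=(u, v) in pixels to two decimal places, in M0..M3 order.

Intrinsics K: fx=409.3, fy=486.4, cx=335.6, cy=237.8
Marker side s = 0.201 m; corners in marker frame (Z=0):
  M0 = (-0.1005, +0.1005, 0)
  M1 = (+0.1005, +0.1005, 0)
  M2 = (+0.1005, -0.1005, 0)
  M3 = (-0.1005, -0.1005, 0)
rvec = (0.1771, 0.1083, -0.1358), |rvec| = θ = 0.24806 rad = 14.213°
Rodrigues: sinθ=0.24553, 1−cosθ=0.03061; R = I + sinθ·[k]× + (1−cosθ)·[k]×²:
    [+0.98499 +0.14395 +0.09523]
    [-0.12487 +0.97522 -0.18261]
    [-0.11916 +0.16797 +0.97856]
t = (-0.1278, -0.1428, 0.6677) m
M0: Pc = R·M0+t = (-0.21232, -0.03224, +0.69656); u = 409.3·(-0.21232)/0.69656 + 335.6 = 210.8371, v = 486.4·(-0.03224)/0.69656 + 237.8 = 215.2867
M1: Pc = R·M1+t = (-0.01434, -0.05734, +0.67261); u = 409.3·(-0.01434)/0.67261 + 335.6 = 326.8730, v = 486.4·(-0.05734)/0.67261 + 237.8 = 196.3346
M2: Pc = R·M2+t = (-0.04328, -0.25336, +0.63884); u = 409.3·(-0.04328)/0.63884 + 335.6 = 307.8738, v = 486.4·(-0.25336)/0.63884 + 237.8 = 44.8982
M3: Pc = R·M3+t = (-0.24126, -0.22826, +0.66279); u = 409.3·(-0.24126)/0.66279 + 335.6 = 186.6136, v = 486.4·(-0.22826)/0.66279 + 237.8 = 70.2880

c0=(210.84, 215.29) c1=(326.87, 196.33) c2=(307.87, 44.90) c3=(186.61, 70.29)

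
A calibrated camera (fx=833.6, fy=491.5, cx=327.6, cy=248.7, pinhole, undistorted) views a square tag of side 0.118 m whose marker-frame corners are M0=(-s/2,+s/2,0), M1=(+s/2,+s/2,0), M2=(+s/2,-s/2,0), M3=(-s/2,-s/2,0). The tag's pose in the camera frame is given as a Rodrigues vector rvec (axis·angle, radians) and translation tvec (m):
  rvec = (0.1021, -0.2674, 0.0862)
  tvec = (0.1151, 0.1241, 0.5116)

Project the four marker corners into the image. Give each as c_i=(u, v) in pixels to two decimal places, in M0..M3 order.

Intrinsics K: fx=833.6, fy=491.5, cx=327.6, cy=248.7
Marker side s = 0.118 m; corners in marker frame (Z=0):
  M0 = (-0.0590, +0.0590, 0)
  M1 = (+0.0590, +0.0590, 0)
  M2 = (+0.0590, -0.0590, 0)
  M3 = (-0.0590, -0.0590, 0)
rvec = (0.1021, -0.2674, 0.0862), |rvec| = θ = 0.29893 rad = 17.127°
Rodrigues: sinθ=0.29450, 1−cosθ=0.04435; R = I + sinθ·[k]× + (1−cosθ)·[k]×²:
    [+0.96083 -0.09847 -0.25907]
    [+0.07137 +0.99114 -0.11203]
    [+0.26780 +0.08915 +0.95934]
t = (0.1151, 0.1241, 0.5116) m
M0: Pc = R·M0+t = (+0.05260, +0.17837, +0.50106); u = 833.6·(+0.05260)/0.50106 + 327.6 = 415.1117, v = 491.5·(+0.17837)/0.50106 + 248.7 = 423.6633
M1: Pc = R·M1+t = (+0.16598, +0.18679, +0.53266); u = 833.6·(+0.16598)/0.53266 + 327.6 = 587.3530, v = 491.5·(+0.18679)/0.53266 + 248.7 = 421.0546
M2: Pc = R·M2+t = (+0.17760, +0.06983, +0.52214); u = 833.6·(+0.17760)/0.52214 + 327.6 = 611.1369, v = 491.5·(+0.06983)/0.52214 + 248.7 = 314.4357
M3: Pc = R·M3+t = (+0.06422, +0.06141, +0.49054); u = 833.6·(+0.06422)/0.49054 + 327.6 = 436.7342, v = 491.5·(+0.06141)/0.49054 + 248.7 = 310.2320

c0=(415.11, 423.66) c1=(587.35, 421.05) c2=(611.14, 314.44) c3=(436.73, 310.23)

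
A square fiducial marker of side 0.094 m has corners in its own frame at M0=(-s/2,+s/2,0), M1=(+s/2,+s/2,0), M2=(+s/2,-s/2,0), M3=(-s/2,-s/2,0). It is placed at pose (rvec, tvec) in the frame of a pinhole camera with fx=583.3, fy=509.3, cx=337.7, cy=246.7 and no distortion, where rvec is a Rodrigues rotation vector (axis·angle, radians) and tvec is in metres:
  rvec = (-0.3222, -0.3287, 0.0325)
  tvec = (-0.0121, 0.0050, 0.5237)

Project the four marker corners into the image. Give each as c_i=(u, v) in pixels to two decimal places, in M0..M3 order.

c0=(272.06, 293.76) c1=(374.86, 298.75) c2=(370.82, 213.87) c3=(273.62, 204.41)

Intrinsics K: fx=583.3, fy=509.3, cx=337.7, cy=246.7
Marker side s = 0.094 m; corners in marker frame (Z=0):
  M0 = (-0.0470, +0.0470, 0)
  M1 = (+0.0470, +0.0470, 0)
  M2 = (+0.0470, -0.0470, 0)
  M3 = (-0.0470, -0.0470, 0)
rvec = (-0.3222, -0.3287, 0.0325), |rvec| = θ = 0.46142 rad = 26.438°
Rodrigues: sinθ=0.44522, 1−cosθ=0.10458; R = I + sinθ·[k]× + (1−cosθ)·[k]×²:
    [+0.94641 +0.02066 -0.32230]
    [+0.08338 +0.94849 +0.30564]
    [+0.31202 -0.31613 +0.89594]
t = (-0.0121, 0.0050, 0.5237) m
M0: Pc = R·M0+t = (-0.05561, +0.04566, +0.49418); u = 583.3·(-0.05561)/0.49418 + 337.7 = 272.0607, v = 509.3·(+0.04566)/0.49418 + 246.7 = 293.7575
M1: Pc = R·M1+t = (+0.03335, +0.05350, +0.52351); u = 583.3·(+0.03335)/0.52351 + 337.7 = 374.8619, v = 509.3·(+0.05350)/0.52351 + 246.7 = 298.7461
M2: Pc = R·M2+t = (+0.03141, -0.03566, +0.55322); u = 583.3·(+0.03141)/0.55322 + 337.7 = 370.8179, v = 509.3·(-0.03566)/0.55322 + 246.7 = 213.8711
M3: Pc = R·M3+t = (-0.05755, -0.04350, +0.52389); u = 583.3·(-0.05755)/0.52389 + 337.7 = 273.6215, v = 509.3·(-0.04350)/0.52389 + 246.7 = 204.4138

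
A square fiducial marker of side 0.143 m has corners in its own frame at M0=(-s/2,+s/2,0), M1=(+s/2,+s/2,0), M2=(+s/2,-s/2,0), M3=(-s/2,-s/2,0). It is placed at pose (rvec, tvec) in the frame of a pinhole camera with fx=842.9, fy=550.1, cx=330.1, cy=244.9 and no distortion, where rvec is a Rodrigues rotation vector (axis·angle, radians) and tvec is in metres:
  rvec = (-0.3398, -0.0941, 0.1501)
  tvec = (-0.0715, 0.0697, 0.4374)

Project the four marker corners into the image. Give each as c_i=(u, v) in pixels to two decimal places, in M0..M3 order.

Intrinsics K: fx=842.9, fy=550.1, cx=330.1, cy=244.9
Marker side s = 0.143 m; corners in marker frame (Z=0):
  M0 = (-0.0715, +0.0715, 0)
  M1 = (+0.0715, +0.0715, 0)
  M2 = (+0.0715, -0.0715, 0)
  M3 = (-0.0715, -0.0715, 0)
rvec = (-0.3398, -0.0941, 0.1501), |rvec| = θ = 0.38321 rad = 21.956°
Rodrigues: sinθ=0.37390, 1−cosθ=0.07253; R = I + sinθ·[k]× + (1−cosθ)·[k]×²:
    [+0.98450 -0.13066 -0.11701]
    [+0.16225 +0.93184 +0.32457]
    [+0.06662 -0.33852 +0.93860]
t = (-0.0715, 0.0697, 0.4374) m
M0: Pc = R·M0+t = (-0.15123, +0.12473, +0.40843); u = 842.9·(-0.15123)/0.40843 + 330.1 = 17.9919, v = 550.1·(+0.12473)/0.40843 + 244.9 = 412.8884
M1: Pc = R·M1+t = (-0.01045, +0.14793, +0.41796); u = 842.9·(-0.01045)/0.41796 + 330.1 = 309.0243, v = 550.1·(+0.14793)/0.41796 + 244.9 = 439.5957
M2: Pc = R·M2+t = (+0.00823, +0.01467, +0.46637); u = 842.9·(+0.00823)/0.46637 + 330.1 = 344.9817, v = 550.1·(+0.01467)/0.46637 + 244.9 = 262.2084
M3: Pc = R·M3+t = (-0.13255, -0.00853, +0.45684); u = 842.9·(-0.13255)/0.45684 + 330.1 = 85.5379, v = 550.1·(-0.00853)/0.45684 + 244.9 = 234.6318

c0=(17.99, 412.89) c1=(309.02, 439.60) c2=(344.98, 262.21) c3=(85.54, 234.63)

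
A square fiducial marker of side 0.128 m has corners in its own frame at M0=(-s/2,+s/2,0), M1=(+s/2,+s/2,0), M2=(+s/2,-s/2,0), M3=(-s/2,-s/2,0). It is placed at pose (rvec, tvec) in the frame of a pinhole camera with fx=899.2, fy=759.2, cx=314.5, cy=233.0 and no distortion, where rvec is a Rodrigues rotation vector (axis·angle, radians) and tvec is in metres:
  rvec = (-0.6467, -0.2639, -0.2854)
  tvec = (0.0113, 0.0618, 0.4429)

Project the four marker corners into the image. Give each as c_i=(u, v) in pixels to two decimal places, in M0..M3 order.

c0=(253.33, 472.40) c1=(508.52, 408.69) c2=(402.60, 235.54) c3=(177.07, 273.55)

Intrinsics K: fx=899.2, fy=759.2, cx=314.5, cy=233.0
Marker side s = 0.128 m; corners in marker frame (Z=0):
  M0 = (-0.0640, +0.0640, 0)
  M1 = (+0.0640, +0.0640, 0)
  M2 = (+0.0640, -0.0640, 0)
  M3 = (-0.0640, -0.0640, 0)
rvec = (-0.6467, -0.2639, -0.2854), |rvec| = θ = 0.75453 rad = 43.231°
Rodrigues: sinθ=0.68495, 1−cosθ=0.27141; R = I + sinθ·[k]× + (1−cosθ)·[k]×²:
    [+0.92797 +0.34044 -0.15157]
    [-0.17772 +0.76179 +0.62297]
    [+0.32755 -0.55115 +0.76742]
t = (0.0113, 0.0618, 0.4429) m
M0: Pc = R·M0+t = (-0.02630, +0.12193, +0.38666); u = 899.2·(-0.02630)/0.38666 + 314.5 = 253.3340, v = 759.2·(+0.12193)/0.38666 + 233.0 = 472.4034
M1: Pc = R·M1+t = (+0.09248, +0.09918, +0.42859); u = 899.2·(+0.09248)/0.42859 + 314.5 = 508.5234, v = 759.2·(+0.09918)/0.42859 + 233.0 = 408.6879
M2: Pc = R·M2+t = (+0.04890, +0.00167, +0.49914); u = 899.2·(+0.04890)/0.49914 + 314.5 = 402.5971, v = 759.2·(+0.00167)/0.49914 + 233.0 = 235.5418
M3: Pc = R·M3+t = (-0.06988, +0.02442, +0.45721); u = 899.2·(-0.06988)/0.45721 + 314.5 = 177.0701, v = 759.2·(+0.02442)/0.45721 + 233.0 = 273.5484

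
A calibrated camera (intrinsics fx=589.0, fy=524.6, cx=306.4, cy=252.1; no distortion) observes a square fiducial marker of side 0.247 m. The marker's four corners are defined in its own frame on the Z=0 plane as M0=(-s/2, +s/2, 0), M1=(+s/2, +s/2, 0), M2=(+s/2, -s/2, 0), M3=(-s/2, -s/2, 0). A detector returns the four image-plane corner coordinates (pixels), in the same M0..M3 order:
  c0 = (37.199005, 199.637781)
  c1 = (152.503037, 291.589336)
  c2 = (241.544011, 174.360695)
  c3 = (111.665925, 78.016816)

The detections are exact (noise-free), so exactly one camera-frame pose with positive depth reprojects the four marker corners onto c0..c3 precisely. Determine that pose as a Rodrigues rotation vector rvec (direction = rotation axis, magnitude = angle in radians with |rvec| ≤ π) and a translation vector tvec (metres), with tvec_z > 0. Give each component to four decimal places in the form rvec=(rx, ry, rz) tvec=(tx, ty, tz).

Intrinsics K: fx=589.0, fy=524.6, cx=306.4, cy=252.1
Marker side s = 0.247 m; corners in marker frame (Z=0):
  M0 = (-0.1235, +0.1235, 0)
  M1 = (+0.1235, +0.1235, 0)
  M2 = (+0.1235, -0.1235, 0)
  M3 = (-0.1235, -0.1235, 0)
Detected image corners:
  c0 = (37.199005, 199.637781) px
  c1 = (152.503037, 291.589336) px
  c2 = (241.544011, 174.360695) px
  c3 = (111.665925, 78.016816) px
Planar DLT: solve 8×8 A·h = b for H (H[2,2]=1):
  H  [+474.42540 -278.78646 +132.66308]
  H  [+352.65778 +554.41096 +187.82906]
  H  [-0.15110 +0.38055 +1.00000]
B = K⁻¹H; ‖b₁‖=1.165859, ‖b₂‖=1.165859; λ = 2/(‖b₁‖+‖b₂‖) = 0.857736, sign → tz>0 ⇒ λ=+0.857736
r₁ = λ·B[:,0] = (+0.75831,+0.63889,-0.12960); r₂ = λ·B[:,1] = (-0.57578,+0.74962,+0.32641)
r₃ = r₁×r₂ = (+0.30569,-0.17289,+0.93630); SVD([r₁ r₂ r₃]) → R = UVᵀ:
  R  [+0.75831 -0.57578 +0.30569]
  R  [+0.63889 +0.74962 -0.17289]
  R  [-0.12960 +0.32641 +0.93630]
t = (-0.25301, -0.10508, +0.85774) m
tr R = 2.444228; θ = arccos((tr R − 1)/2) = 0.763943 rad = 43.771°
axis k = ((R−Rᵀ)₃₂, (R−Rᵀ)₁₃, (R−Rᵀ)₂₁) / (2 sinθ) = (+0.360885, +0.314620, +0.877939)
rvec = θ·k = (+0.275695, +0.240351, +0.670695)

rvec=(0.2757, 0.2404, 0.6707) tvec=(-0.2530, -0.1051, 0.8577)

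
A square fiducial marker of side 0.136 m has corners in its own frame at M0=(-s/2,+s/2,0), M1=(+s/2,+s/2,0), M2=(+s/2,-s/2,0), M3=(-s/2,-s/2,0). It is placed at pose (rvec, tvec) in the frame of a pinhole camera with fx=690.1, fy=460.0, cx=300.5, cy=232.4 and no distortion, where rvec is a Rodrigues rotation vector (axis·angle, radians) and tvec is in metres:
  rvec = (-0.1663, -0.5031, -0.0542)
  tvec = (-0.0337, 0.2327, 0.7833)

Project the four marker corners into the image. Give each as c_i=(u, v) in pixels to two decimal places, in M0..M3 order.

c0=(219.51, 419.02) c1=(327.96, 402.94) c2=(316.80, 324.27) c3=(210.19, 333.11)

Intrinsics K: fx=690.1, fy=460.0, cx=300.5, cy=232.4
Marker side s = 0.136 m; corners in marker frame (Z=0):
  M0 = (-0.0680, +0.0680, 0)
  M1 = (+0.0680, +0.0680, 0)
  M2 = (+0.0680, -0.0680, 0)
  M3 = (-0.0680, -0.0680, 0)
rvec = (-0.1663, -0.5031, -0.0542), |rvec| = θ = 0.53264 rad = 30.518°
Rodrigues: sinθ=0.50781, 1−cosθ=0.13853; R = I + sinθ·[k]× + (1−cosθ)·[k]×²:
    [+0.87497 +0.09253 -0.47525]
    [-0.01082 +0.98506 +0.17186]
    [+0.48405 -0.14523 +0.86291]
t = (-0.0337, 0.2327, 0.7833) m
M0: Pc = R·M0+t = (-0.08691, +0.30042, +0.74051); u = 690.1·(-0.08691)/0.74051 + 300.5 = 219.5095, v = 460.0·(+0.30042)/0.74051 + 232.4 = 419.0192
M1: Pc = R·M1+t = (+0.03209, +0.29895, +0.80634); u = 690.1·(+0.03209)/0.80634 + 300.5 = 327.9641, v = 460.0·(+0.29895)/0.80634 + 232.4 = 402.9439
M2: Pc = R·M2+t = (+0.01951, +0.16498, +0.82609); u = 690.1·(+0.01951)/0.82609 + 300.5 = 316.7953, v = 460.0·(+0.16498)/0.82609 + 232.4 = 324.2674
M3: Pc = R·M3+t = (-0.09949, +0.16645, +0.76026); u = 690.1·(-0.09949)/0.76026 + 300.5 = 210.1914, v = 460.0·(+0.16645)/0.76026 + 232.4 = 333.1125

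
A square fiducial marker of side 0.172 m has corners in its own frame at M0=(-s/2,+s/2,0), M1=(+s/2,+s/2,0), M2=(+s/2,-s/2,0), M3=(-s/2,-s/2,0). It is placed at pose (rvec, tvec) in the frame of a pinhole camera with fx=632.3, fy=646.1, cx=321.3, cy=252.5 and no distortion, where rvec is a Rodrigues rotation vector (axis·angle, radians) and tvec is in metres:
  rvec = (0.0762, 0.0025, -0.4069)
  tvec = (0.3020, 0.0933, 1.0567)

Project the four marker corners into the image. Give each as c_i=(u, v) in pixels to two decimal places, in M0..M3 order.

c0=(473.97, 377.54) c1=(568.50, 336.52) c2=(530.47, 240.53) c3=(434.91, 282.33)

Intrinsics K: fx=632.3, fy=646.1, cx=321.3, cy=252.5
Marker side s = 0.172 m; corners in marker frame (Z=0):
  M0 = (-0.0860, +0.0860, 0)
  M1 = (+0.0860, +0.0860, 0)
  M2 = (+0.0860, -0.0860, 0)
  M3 = (-0.0860, -0.0860, 0)
rvec = (0.0762, 0.0025, -0.4069), |rvec| = θ = 0.41398 rad = 23.719°
Rodrigues: sinθ=0.40226, 1−cosθ=0.08447; R = I + sinθ·[k]× + (1−cosθ)·[k]×²:
    [+0.91839 +0.39547 -0.01285]
    [-0.39528 +0.91553 -0.07454]
    [-0.01771 +0.07354 +0.99713]
t = (0.3020, 0.0933, 1.0567) m
M0: Pc = R·M0+t = (+0.25703, +0.20603, +1.06455); u = 632.3·(+0.25703)/1.06455 + 321.3 = 473.9653, v = 646.1·(+0.20603)/1.06455 + 252.5 = 377.5446
M1: Pc = R·M1+t = (+0.41499, +0.13804, +1.06150); u = 632.3·(+0.41499)/1.06150 + 321.3 = 568.4965, v = 646.1·(+0.13804)/1.06150 + 252.5 = 336.5210
M2: Pc = R·M2+t = (+0.34697, -0.01943, +1.04885); u = 632.3·(+0.34697)/1.04885 + 321.3 = 530.4712, v = 646.1·(-0.01943)/1.04885 + 252.5 = 240.5311
M3: Pc = R·M3+t = (+0.18901, +0.04856, +1.05190); u = 632.3·(+0.18901)/1.05190 + 321.3 = 434.9134, v = 646.1·(+0.04856)/1.05190 + 252.5 = 282.3259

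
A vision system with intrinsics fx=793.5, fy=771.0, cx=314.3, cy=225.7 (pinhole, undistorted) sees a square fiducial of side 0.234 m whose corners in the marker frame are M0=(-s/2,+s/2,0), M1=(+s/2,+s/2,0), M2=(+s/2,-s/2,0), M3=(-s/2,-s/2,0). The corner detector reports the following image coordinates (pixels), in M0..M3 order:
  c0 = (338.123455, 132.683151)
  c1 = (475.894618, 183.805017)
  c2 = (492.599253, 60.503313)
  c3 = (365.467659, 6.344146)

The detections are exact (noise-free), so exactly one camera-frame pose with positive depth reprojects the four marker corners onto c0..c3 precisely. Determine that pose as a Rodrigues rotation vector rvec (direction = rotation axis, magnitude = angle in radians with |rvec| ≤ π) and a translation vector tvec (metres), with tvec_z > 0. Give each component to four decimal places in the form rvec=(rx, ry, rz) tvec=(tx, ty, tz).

rvec=(-0.3452, -0.3461, 0.2643) tvec=(0.1631, -0.2082, 1.2221)

Intrinsics K: fx=793.5, fy=771.0, cx=314.3, cy=225.7
Marker side s = 0.234 m; corners in marker frame (Z=0):
  M0 = (-0.1170, +0.1170, 0)
  M1 = (+0.1170, +0.1170, 0)
  M2 = (+0.1170, -0.1170, 0)
  M3 = (-0.1170, -0.1170, 0)
Detected image corners:
  c0 = (338.123455, 132.683151) px
  c1 = (475.894618, 183.805017) px
  c2 = (492.599253, 60.503313) px
  c3 = (365.467659, 6.344146) px
Planar DLT: solve 8×8 A·h = b for H (H[2,2]=1):
  H  [+662.39439 -220.84428 +420.21493]
  H  [+247.46832 +504.05008 +94.32537]
  H  [+0.23246 -0.30463 +1.00000]
B = K⁻¹H; ‖b₁‖=0.818297, ‖b₂‖=0.818297; λ = 2/(‖b₁‖+‖b₂‖) = 1.222051, sign → tz>0 ⇒ λ=+1.222051
r₁ = λ·B[:,0] = (+0.90762,+0.30908,+0.28408); r₂ = λ·B[:,1] = (-0.19266,+0.90791,-0.37227)
r₃ = r₁×r₂ = (-0.37298,+0.28315,+0.88358); SVD([r₁ r₂ r₃]) → R = UVᵀ:
  R  [+0.90762 -0.19266 -0.37298]
  R  [+0.30908 +0.90791 +0.28315]
  R  [+0.28408 -0.37227 +0.88358]
t = (+0.16312, -0.20823, +1.22205) m
tr R = 2.699104; θ = arccos((tr R − 1)/2) = 0.555661 rad = 31.837°
axis k = ((R−Rᵀ)₃₂, (R−Rᵀ)₁₃, (R−Rᵀ)₂₁) / (2 sinθ) = (-0.621245, -0.622796, +0.475583)
rvec = θ·k = (-0.345202, -0.346064, +0.264263)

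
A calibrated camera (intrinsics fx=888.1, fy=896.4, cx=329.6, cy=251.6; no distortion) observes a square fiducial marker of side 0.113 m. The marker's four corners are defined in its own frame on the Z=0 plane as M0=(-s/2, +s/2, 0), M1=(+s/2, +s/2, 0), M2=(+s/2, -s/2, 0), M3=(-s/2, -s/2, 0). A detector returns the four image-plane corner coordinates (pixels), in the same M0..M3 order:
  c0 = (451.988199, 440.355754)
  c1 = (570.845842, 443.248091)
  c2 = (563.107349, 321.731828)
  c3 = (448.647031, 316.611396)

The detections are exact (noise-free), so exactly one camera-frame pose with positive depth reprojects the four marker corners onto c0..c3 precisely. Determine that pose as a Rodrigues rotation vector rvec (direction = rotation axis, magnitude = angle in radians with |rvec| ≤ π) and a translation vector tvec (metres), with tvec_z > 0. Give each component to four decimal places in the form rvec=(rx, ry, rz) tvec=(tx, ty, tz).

Intrinsics K: fx=888.1, fy=896.4, cx=329.6, cy=251.6
Marker side s = 0.113 m; corners in marker frame (Z=0):
  M0 = (-0.0565, +0.0565, 0)
  M1 = (+0.0565, +0.0565, 0)
  M2 = (+0.0565, -0.0565, 0)
  M3 = (-0.0565, -0.0565, 0)
Detected image corners:
  c0 = (451.988199, 440.355754) px
  c1 = (570.845842, 443.248091) px
  c2 = (563.107349, 321.731828) px
  c3 = (448.647031, 316.611396) px
Planar DLT: solve 8×8 A·h = b for H (H[2,2]=1):
  H  [+1119.46867 -124.61071 +509.16032]
  H  [+101.07138 +955.10086 +379.32234]
  H  [+0.17195 -0.34174 +1.00000]
B = K⁻¹H; ‖b₁‖=1.210713, ‖b₂‖=1.210713; λ = 2/(‖b₁‖+‖b₂‖) = 0.825959, sign → tz>0 ⇒ λ=+0.825959
r₁ = λ·B[:,0] = (+0.98843,+0.05327,+0.14203); r₂ = λ·B[:,1] = (-0.01114,+0.95927,-0.28226)
r₃ = r₁×r₂ = (-0.15128,+0.27742,+0.94877); SVD([r₁ r₂ r₃]) → R = UVᵀ:
  R  [+0.98843 -0.01114 -0.15128]
  R  [+0.05327 +0.95927 +0.27742]
  R  [+0.14203 -0.28226 +0.94877]
t = (+0.16700, +0.11769, +0.82596) m
tr R = 2.896467; θ = arccos((tr R − 1)/2) = 0.323171 rad = 18.516°
axis k = ((R−Rᵀ)₃₂, (R−Rᵀ)₁₃, (R−Rᵀ)₂₁) / (2 sinθ) = (-0.881176, -0.461789, +0.101395)
rvec = θ·k = (-0.284770, -0.149236, +0.032768)

rvec=(-0.2848, -0.1492, 0.0328) tvec=(0.1670, 0.1177, 0.8260)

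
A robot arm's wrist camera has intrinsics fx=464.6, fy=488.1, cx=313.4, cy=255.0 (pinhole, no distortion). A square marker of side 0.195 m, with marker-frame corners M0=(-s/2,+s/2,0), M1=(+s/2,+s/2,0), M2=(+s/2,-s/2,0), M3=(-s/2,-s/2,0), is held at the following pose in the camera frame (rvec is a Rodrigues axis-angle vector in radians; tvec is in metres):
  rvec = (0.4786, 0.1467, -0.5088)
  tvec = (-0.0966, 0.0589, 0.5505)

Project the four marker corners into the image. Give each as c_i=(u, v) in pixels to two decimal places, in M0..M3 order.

c0=(213.40, 394.70) c1=(343.47, 333.90) c2=(255.19, 196.80) c3=(114.11, 279.07)

Intrinsics K: fx=464.6, fy=488.1, cx=313.4, cy=255.0
Marker side s = 0.195 m; corners in marker frame (Z=0):
  M0 = (-0.0975, +0.0975, 0)
  M1 = (+0.0975, +0.0975, 0)
  M2 = (+0.0975, -0.0975, 0)
  M3 = (-0.0975, -0.0975, 0)
rvec = (0.4786, 0.1467, -0.5088), |rvec| = θ = 0.71376 rad = 40.896°
Rodrigues: sinθ=0.65468, 1−cosθ=0.24410; R = I + sinθ·[k]× + (1−cosθ)·[k]×²:
    [+0.86565 +0.50033 +0.01788]
    [-0.43305 +0.76622 -0.47475]
    [-0.25123 +0.40322 +0.87994]
t = (-0.0966, 0.0589, 0.5505) m
M0: Pc = R·M0+t = (-0.13222, +0.17583, +0.61431); u = 464.6·(-0.13222)/0.61431 + 313.4 = 213.4029, v = 488.1·(+0.17583)/0.61431 + 255.0 = 394.7043
M1: Pc = R·M1+t = (+0.03658, +0.09138, +0.56532); u = 464.6·(+0.03658)/0.56532 + 313.4 = 343.4651, v = 488.1·(+0.09138)/0.56532 + 255.0 = 333.9016
M2: Pc = R·M2+t = (-0.06098, -0.05803, +0.48669); u = 464.6·(-0.06098)/0.48669 + 313.4 = 255.1873, v = 488.1·(-0.05803)/0.48669 + 255.0 = 196.8040
M3: Pc = R·M3+t = (-0.22978, +0.02642, +0.53568); u = 464.6·(-0.22978)/0.53568 + 313.4 = 114.1076, v = 488.1·(+0.02642)/0.53568 + 255.0 = 279.0696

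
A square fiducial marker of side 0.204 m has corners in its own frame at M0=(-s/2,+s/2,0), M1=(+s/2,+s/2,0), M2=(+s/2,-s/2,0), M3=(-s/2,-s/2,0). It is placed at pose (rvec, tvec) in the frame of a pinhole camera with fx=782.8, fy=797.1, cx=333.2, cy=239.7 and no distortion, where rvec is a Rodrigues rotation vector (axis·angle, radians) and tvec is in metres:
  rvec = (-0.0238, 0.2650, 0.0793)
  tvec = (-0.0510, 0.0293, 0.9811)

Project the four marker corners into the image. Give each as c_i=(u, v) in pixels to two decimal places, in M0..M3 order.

c0=(210.77, 337.33) c1=(365.09, 355.64) c2=(378.60, 185.75) c3=(223.97, 176.50)

Intrinsics K: fx=782.8, fy=797.1, cx=333.2, cy=239.7
Marker side s = 0.204 m; corners in marker frame (Z=0):
  M0 = (-0.1020, +0.1020, 0)
  M1 = (+0.1020, +0.1020, 0)
  M2 = (+0.1020, -0.1020, 0)
  M3 = (-0.1020, -0.1020, 0)
rvec = (-0.0238, 0.2650, 0.0793), |rvec| = θ = 0.27763 rad = 15.907°
Rodrigues: sinθ=0.27408, 1−cosθ=0.03829; R = I + sinθ·[k]× + (1−cosθ)·[k]×²:
    [+0.96199 -0.08142 +0.26067]
    [+0.07515 +0.99659 +0.03394]
    [-0.26255 -0.01306 +0.96483]
t = (-0.0510, 0.0293, 0.9811) m
M0: Pc = R·M0+t = (-0.15743, +0.12329, +1.00655); u = 782.8·(-0.15743)/1.00655 + 333.2 = 210.7675, v = 797.1·(+0.12329)/1.00655 + 239.7 = 337.3329
M1: Pc = R·M1+t = (+0.03882, +0.13862, +0.95299); u = 782.8·(+0.03882)/0.95299 + 333.2 = 365.0858, v = 797.1·(+0.13862)/0.95299 + 239.7 = 355.6432
M2: Pc = R·M2+t = (+0.05543, -0.06469, +0.95565); u = 782.8·(+0.05543)/0.95565 + 333.2 = 378.6021, v = 797.1·(-0.06469)/0.95565 + 239.7 = 185.7451
M3: Pc = R·M3+t = (-0.14082, -0.08002, +1.00921); u = 782.8·(-0.14082)/1.00921 + 333.2 = 223.9737, v = 797.1·(-0.08002)/1.00921 + 239.7 = 176.4997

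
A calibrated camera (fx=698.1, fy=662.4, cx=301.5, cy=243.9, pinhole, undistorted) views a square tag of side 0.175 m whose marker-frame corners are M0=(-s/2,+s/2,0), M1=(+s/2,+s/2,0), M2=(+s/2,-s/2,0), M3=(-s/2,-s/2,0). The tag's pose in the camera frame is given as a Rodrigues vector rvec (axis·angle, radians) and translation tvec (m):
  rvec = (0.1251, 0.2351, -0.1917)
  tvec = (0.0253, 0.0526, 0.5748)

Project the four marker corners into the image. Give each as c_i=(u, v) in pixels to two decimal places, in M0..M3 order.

c0=(254.80, 411.49) c1=(458.61, 388.35) c2=(418.19, 185.74) c3=(211.20, 224.24)

Intrinsics K: fx=698.1, fy=662.4, cx=301.5, cy=243.9
Marker side s = 0.175 m; corners in marker frame (Z=0):
  M0 = (-0.0875, +0.0875, 0)
  M1 = (+0.0875, +0.0875, 0)
  M2 = (+0.0875, -0.0875, 0)
  M3 = (-0.0875, -0.0875, 0)
rvec = (0.1251, 0.2351, -0.1917), |rvec| = θ = 0.32813 rad = 18.801°
Rodrigues: sinθ=0.32228, 1−cosθ=0.05335; R = I + sinθ·[k]× + (1−cosθ)·[k]×²:
    [+0.95440 +0.20285 +0.21902]
    [-0.17370 +0.97403 -0.14520]
    [-0.24279 +0.10053 +0.96486]
t = (0.0253, 0.0526, 0.5748) m
M0: Pc = R·M0+t = (-0.04046, +0.15303, +0.60484); u = 698.1·(-0.04046)/0.60484 + 301.5 = 254.8010, v = 662.4·(+0.15303)/0.60484 + 243.9 = 411.4899
M1: Pc = R·M1+t = (+0.12656, +0.12263, +0.56235); u = 698.1·(+0.12656)/0.56235 + 301.5 = 458.6101, v = 662.4·(+0.12263)/0.56235 + 243.9 = 388.3456
M2: Pc = R·M2+t = (+0.09106, -0.04783, +0.54476); u = 698.1·(+0.09106)/0.54476 + 301.5 = 418.1925, v = 662.4·(-0.04783)/0.54476 + 243.9 = 185.7446
M3: Pc = R·M3+t = (-0.07596, -0.01743, +0.58725); u = 698.1·(-0.07596)/0.58725 + 301.5 = 211.2017, v = 662.4·(-0.01743)/0.58725 + 243.9 = 224.2406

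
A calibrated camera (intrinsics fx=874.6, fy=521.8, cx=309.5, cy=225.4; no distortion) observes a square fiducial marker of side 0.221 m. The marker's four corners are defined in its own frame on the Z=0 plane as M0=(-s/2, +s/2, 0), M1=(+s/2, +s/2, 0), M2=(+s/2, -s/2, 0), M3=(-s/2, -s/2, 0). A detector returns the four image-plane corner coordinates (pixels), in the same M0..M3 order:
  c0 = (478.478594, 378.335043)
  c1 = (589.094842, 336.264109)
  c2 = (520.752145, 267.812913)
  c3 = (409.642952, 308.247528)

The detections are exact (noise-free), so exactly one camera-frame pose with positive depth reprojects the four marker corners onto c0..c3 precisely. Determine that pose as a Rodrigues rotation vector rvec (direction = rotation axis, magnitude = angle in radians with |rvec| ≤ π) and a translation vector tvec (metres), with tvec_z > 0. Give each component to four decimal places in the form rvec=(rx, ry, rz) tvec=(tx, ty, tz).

rvec=(-0.0810, -0.1106, -0.5252) tvec=(0.3158, 0.2695, 1.4507)

Intrinsics K: fx=874.6, fy=521.8, cx=309.5, cy=225.4
Marker side s = 0.221 m; corners in marker frame (Z=0):
  M0 = (-0.1105, +0.1105, 0)
  M1 = (+0.1105, +0.1105, 0)
  M2 = (+0.1105, -0.1105, 0)
  M3 = (-0.1105, -0.1105, 0)
Detected image corners:
  c0 = (478.478594, 378.335043) px
  c1 = (589.094842, 336.264109) px
  c2 = (520.752145, 267.812913) px
  c3 = (409.642952, 308.247528) px
Planar DLT: solve 8×8 A·h = b for H (H[2,2]=1):
  H  [+545.03409 +293.55319 +499.89678]
  H  [-158.62191 +302.55156 +322.33823]
  H  [+0.08687 -0.03362 +1.00000]
B = K⁻¹H; ‖b₁‖=0.689321, ‖b₂‖=0.689321; λ = 2/(‖b₁‖+‖b₂‖) = 1.450703, sign → tz>0 ⇒ λ=+1.450703
r₁ = λ·B[:,0] = (+0.85946,-0.49543,+0.12602); r₂ = λ·B[:,1] = (+0.50418,+0.86222,-0.04878)
r₃ = r₁×r₂ = (-0.08449,+0.10546,+0.99083); SVD([r₁ r₂ r₃]) → R = UVᵀ:
  R  [+0.85946 +0.50418 -0.08449]
  R  [-0.49543 +0.86222 +0.10546]
  R  [+0.12602 -0.04878 +0.99083]
t = (+0.31581, +0.26951, +1.45070) m
tr R = 2.712505; θ = arccos((tr R − 1)/2) = 0.542825 rad = 31.102°
axis k = ((R−Rᵀ)₃₂, (R−Rᵀ)₁₃, (R−Rᵀ)₂₁) / (2 sinθ) = (-0.149289, -0.203757, -0.967572)
rvec = θ·k = (-0.081038, -0.110604, -0.525223)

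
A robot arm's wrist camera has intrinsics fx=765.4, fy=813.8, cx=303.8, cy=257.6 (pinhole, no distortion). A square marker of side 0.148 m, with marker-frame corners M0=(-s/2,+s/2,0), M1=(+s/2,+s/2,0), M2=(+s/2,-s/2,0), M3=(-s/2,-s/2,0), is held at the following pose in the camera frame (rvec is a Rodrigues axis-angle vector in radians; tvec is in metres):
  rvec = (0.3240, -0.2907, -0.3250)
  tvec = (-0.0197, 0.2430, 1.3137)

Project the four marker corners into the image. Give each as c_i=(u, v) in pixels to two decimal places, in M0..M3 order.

c0=(264.84, 464.04) c1=(341.56, 427.44) c2=(320.21, 351.40) c3=(239.76, 387.52)

Intrinsics K: fx=765.4, fy=813.8, cx=303.8, cy=257.6
Marker side s = 0.148 m; corners in marker frame (Z=0):
  M0 = (-0.0740, +0.0740, 0)
  M1 = (+0.0740, +0.0740, 0)
  M2 = (+0.0740, -0.0740, 0)
  M3 = (-0.0740, -0.0740, 0)
rvec = (0.3240, -0.2907, -0.3250), |rvec| = θ = 0.54324 rad = 31.125°
Rodrigues: sinθ=0.51691, 1−cosθ=0.14396; R = I + sinθ·[k]× + (1−cosθ)·[k]×²:
    [+0.90725 +0.26330 -0.32798]
    [-0.35520 +0.89726 -0.26221]
    [+0.22524 +0.35439 +0.90757]
t = (-0.0197, 0.2430, 1.3137) m
M0: Pc = R·M0+t = (-0.06735, +0.33568, +1.32326); u = 765.4·(-0.06735)/1.32326 + 303.8 = 264.8421, v = 813.8·(+0.33568)/1.32326 + 257.6 = 464.0437
M1: Pc = R·M1+t = (+0.06692, +0.28311, +1.35659); u = 765.4·(+0.06692)/1.35659 + 303.8 = 341.5573, v = 813.8·(+0.28311)/1.35659 + 257.6 = 427.4354
M2: Pc = R·M2+t = (+0.02795, +0.15032, +1.30414); u = 765.4·(+0.02795)/1.30414 + 303.8 = 320.2050, v = 813.8·(+0.15032)/1.30414 + 257.6 = 351.4001
M3: Pc = R·M3+t = (-0.10632, +0.20289, +1.27081); u = 765.4·(-0.10632)/1.27081 + 303.8 = 239.7636, v = 813.8·(+0.20289)/1.27081 + 257.6 = 387.5248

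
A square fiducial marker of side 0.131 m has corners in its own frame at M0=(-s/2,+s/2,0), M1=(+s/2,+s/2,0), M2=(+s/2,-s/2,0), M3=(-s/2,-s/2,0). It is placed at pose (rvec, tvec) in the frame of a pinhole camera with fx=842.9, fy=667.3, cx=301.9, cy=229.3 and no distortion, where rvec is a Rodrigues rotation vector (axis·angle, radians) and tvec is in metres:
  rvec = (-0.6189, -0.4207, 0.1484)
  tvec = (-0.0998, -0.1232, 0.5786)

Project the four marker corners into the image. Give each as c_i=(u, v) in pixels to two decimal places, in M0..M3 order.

c0=(41.83, 116.85) c1=(240.12, 165.89) c2=(249.40, 63.21) c3=(77.56, 12.92)

Intrinsics K: fx=842.9, fy=667.3, cx=301.9, cy=229.3
Marker side s = 0.131 m; corners in marker frame (Z=0):
  M0 = (-0.0655, +0.0655, 0)
  M1 = (+0.0655, +0.0655, 0)
  M2 = (+0.0655, -0.0655, 0)
  M3 = (-0.0655, -0.0655, 0)
rvec = (-0.6189, -0.4207, 0.1484), |rvec| = θ = 0.76292 rad = 43.712°
Rodrigues: sinθ=0.69104, 1−cosθ=0.27718; R = I + sinθ·[k]× + (1−cosθ)·[k]×²:
    [+0.90523 -0.01042 -0.42480]
    [+0.25841 +0.80711 +0.53085]
    [+0.33732 -0.59032 +0.73331]
t = (-0.0998, -0.1232, 0.5786) m
M0: Pc = R·M0+t = (-0.15978, -0.08726, +0.51784); u = 842.9·(-0.15978)/0.51784 + 301.9 = 41.8300, v = 667.3·(-0.08726)/0.51784 + 229.3 = 116.8542
M1: Pc = R·M1+t = (-0.04119, -0.05341, +0.56203); u = 842.9·(-0.04119)/0.56203 + 301.9 = 240.1249, v = 667.3·(-0.05341)/0.56203 + 229.3 = 165.8874
M2: Pc = R·M2+t = (-0.03982, -0.15914, +0.63936); u = 842.9·(-0.03982)/0.63936 + 301.9 = 249.3971, v = 667.3·(-0.15914)/0.63936 + 229.3 = 63.2061
M3: Pc = R·M3+t = (-0.15841, -0.19299, +0.59517); u = 842.9·(-0.15841)/0.59517 + 301.9 = 77.5553, v = 667.3·(-0.19299)/0.59517 + 229.3 = 12.9201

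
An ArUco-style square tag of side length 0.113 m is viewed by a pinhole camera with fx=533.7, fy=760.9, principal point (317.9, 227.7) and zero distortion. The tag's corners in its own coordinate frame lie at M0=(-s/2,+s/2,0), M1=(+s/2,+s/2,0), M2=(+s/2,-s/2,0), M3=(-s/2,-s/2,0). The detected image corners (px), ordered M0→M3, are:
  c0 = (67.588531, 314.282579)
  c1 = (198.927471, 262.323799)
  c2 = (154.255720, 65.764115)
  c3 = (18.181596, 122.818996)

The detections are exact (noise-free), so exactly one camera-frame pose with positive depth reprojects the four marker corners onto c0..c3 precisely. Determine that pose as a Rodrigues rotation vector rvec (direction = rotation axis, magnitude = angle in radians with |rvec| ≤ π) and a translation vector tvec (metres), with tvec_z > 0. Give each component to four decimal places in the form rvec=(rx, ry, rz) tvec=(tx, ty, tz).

rvec=(0.1600, 0.0347, -0.2735) tvec=(-0.1655, -0.0191, 0.4244)

Intrinsics K: fx=533.7, fy=760.9, cx=317.9, cy=227.7
Marker side s = 0.113 m; corners in marker frame (Z=0):
  M0 = (-0.0565, +0.0565, 0)
  M1 = (+0.0565, +0.0565, 0)
  M2 = (+0.0565, -0.0565, 0)
  M3 = (-0.0565, -0.0565, 0)
Detected image corners:
  c0 = (67.588531, 314.282579) px
  c1 = (198.927471, 262.323799) px
  c2 = (154.255720, 65.764115) px
  c3 = (18.181596, 122.818996) px
Planar DLT: solve 8×8 A·h = b for H (H[2,2]=1):
  H  [+1168.39692 +455.89892 +109.71986]
  H  [-507.04201 +1785.54734 +193.47083]
  H  [-0.13141 +0.35964 +1.00000]
B = K⁻¹H; ‖b₁‖=2.356286, ‖b₂‖=2.356286; λ = 2/(‖b₁‖+‖b₂‖) = 0.424397, sign → tz>0 ⇒ λ=+0.424397
r₁ = λ·B[:,0] = (+0.96233,-0.26612,-0.05577); r₂ = λ·B[:,1] = (+0.27162,+0.95023,+0.15263)
r₃ = r₁×r₂ = (+0.01238,-0.16203,+0.98671); SVD([r₁ r₂ r₃]) → R = UVᵀ:
  R  [+0.96233 +0.27162 +0.01238]
  R  [-0.26612 +0.95023 -0.16203]
  R  [-0.05577 +0.15263 +0.98671]
t = (-0.16554, -0.01909, +0.42440) m
tr R = 2.899261; θ = arccos((tr R − 1)/2) = 0.318742 rad = 18.263°
axis k = ((R−Rᵀ)₃₂, (R−Rᵀ)₁₃, (R−Rᵀ)₂₁) / (2 sinθ) = (+0.502048, +0.108735, -0.857977)
rvec = θ·k = (+0.160024, +0.034658, -0.273473)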